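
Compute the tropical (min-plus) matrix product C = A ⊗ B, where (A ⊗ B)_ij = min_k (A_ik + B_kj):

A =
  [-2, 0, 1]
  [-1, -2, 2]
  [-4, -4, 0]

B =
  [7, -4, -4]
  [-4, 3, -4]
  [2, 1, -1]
A ⊗ B =
  [-4, -6, -6]
  [-6, -5, -6]
  [-8, -8, -8]

Apply the min-plus product entry-by-entry:
  C[0][0] = min over k of (A[0][0] + B[0][0] = -2 + 7 = 5, A[0][1] + B[1][0] = 0 + -4 = -4, A[0][2] + B[2][0] = 1 + 2 = 3) = -4 (attained at k = 1)
  C[0][1] = min over k of (A[0][0] + B[0][1] = -2 + -4 = -6, A[0][1] + B[1][1] = 0 + 3 = 3, A[0][2] + B[2][1] = 1 + 1 = 2) = -6 (attained at k = 0)
  C[0][2] = min over k of (A[0][0] + B[0][2] = -2 + -4 = -6, A[0][1] + B[1][2] = 0 + -4 = -4, A[0][2] + B[2][2] = 1 + -1 = 0) = -6 (attained at k = 0)
  C[1][0] = min over k of (A[1][0] + B[0][0] = -1 + 7 = 6, A[1][1] + B[1][0] = -2 + -4 = -6, A[1][2] + B[2][0] = 2 + 2 = 4) = -6 (attained at k = 1)
  C[1][1] = min over k of (A[1][0] + B[0][1] = -1 + -4 = -5, A[1][1] + B[1][1] = -2 + 3 = 1, A[1][2] + B[2][1] = 2 + 1 = 3) = -5 (attained at k = 0)
  C[1][2] = min over k of (A[1][0] + B[0][2] = -1 + -4 = -5, A[1][1] + B[1][2] = -2 + -4 = -6, A[1][2] + B[2][2] = 2 + -1 = 1) = -6 (attained at k = 1)
  C[2][0] = min over k of (A[2][0] + B[0][0] = -4 + 7 = 3, A[2][1] + B[1][0] = -4 + -4 = -8, A[2][2] + B[2][0] = 0 + 2 = 2) = -8 (attained at k = 1)
  C[2][1] = min over k of (A[2][0] + B[0][1] = -4 + -4 = -8, A[2][1] + B[1][1] = -4 + 3 = -1, A[2][2] + B[2][1] = 0 + 1 = 1) = -8 (attained at k = 0)
  C[2][2] = min over k of (A[2][0] + B[0][2] = -4 + -4 = -8, A[2][1] + B[1][2] = -4 + -4 = -8, A[2][2] + B[2][2] = 0 + -1 = -1) = -8 (attained at k = 0)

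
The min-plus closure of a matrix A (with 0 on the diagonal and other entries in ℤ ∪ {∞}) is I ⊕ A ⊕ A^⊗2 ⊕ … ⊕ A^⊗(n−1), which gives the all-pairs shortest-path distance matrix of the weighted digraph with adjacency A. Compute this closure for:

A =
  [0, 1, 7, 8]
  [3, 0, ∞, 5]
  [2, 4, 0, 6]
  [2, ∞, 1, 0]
Closure =
  [0, 1, 7, 6]
  [3, 0, 6, 5]
  [2, 3, 0, 6]
  [2, 3, 1, 0]

This is the Floyd-Warshall all-pairs shortest-path computation. For each intermediate vertex k = 0, 1, …, 3, update dist[i][j] ← min(dist[i][j], dist[i][k] + dist[k][j]). The final matrix gives, for each (i, j), the minimum total weight of any directed path from i to j (possibly empty when i = j).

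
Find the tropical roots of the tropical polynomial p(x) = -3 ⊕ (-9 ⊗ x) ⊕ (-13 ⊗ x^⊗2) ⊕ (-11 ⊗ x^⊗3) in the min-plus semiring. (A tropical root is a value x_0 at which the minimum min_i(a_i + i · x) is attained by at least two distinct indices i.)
Roots: {-2, 4, 6}

Each tropical root is a break point of the lower envelope of the lines y = a_i + i · x (there are 4 lines, with slopes 0, 1, ..., 3). Only the lines that attain the minimum somewhere contribute to roots; other lines are dominated. Here the surviving (envelope) indices are i = 3, i = 2, i = 1, i = 0.
Intersections between consecutive envelope lines give the roots: for adjacent envelope indices i < j the intersection is x = (a_i − a_j) / (j − i). Reading off the sorted break points: {-2, 4, 6}.
Verification: at each break x_0, at least two indices attain the minimum of min_i(a_i + i · x_0).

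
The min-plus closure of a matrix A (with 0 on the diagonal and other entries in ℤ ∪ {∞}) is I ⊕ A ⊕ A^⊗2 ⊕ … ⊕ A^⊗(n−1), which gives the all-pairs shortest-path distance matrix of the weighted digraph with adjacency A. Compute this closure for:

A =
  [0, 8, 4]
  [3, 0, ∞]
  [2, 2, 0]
Closure =
  [0, 6, 4]
  [3, 0, 7]
  [2, 2, 0]

This is the Floyd-Warshall all-pairs shortest-path computation. For each intermediate vertex k = 0, 1, …, 2, update dist[i][j] ← min(dist[i][j], dist[i][k] + dist[k][j]). The final matrix gives, for each (i, j), the minimum total weight of any directed path from i to j (possibly empty when i = j).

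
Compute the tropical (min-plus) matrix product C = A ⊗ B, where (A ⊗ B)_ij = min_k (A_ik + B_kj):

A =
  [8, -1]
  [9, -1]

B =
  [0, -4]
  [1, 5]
A ⊗ B =
  [0, 4]
  [0, 4]

Apply the min-plus product entry-by-entry:
  C[0][0] = min over k of (A[0][0] + B[0][0] = 8 + 0 = 8, A[0][1] + B[1][0] = -1 + 1 = 0) = 0 (attained at k = 1)
  C[0][1] = min over k of (A[0][0] + B[0][1] = 8 + -4 = 4, A[0][1] + B[1][1] = -1 + 5 = 4) = 4 (attained at k = 0)
  C[1][0] = min over k of (A[1][0] + B[0][0] = 9 + 0 = 9, A[1][1] + B[1][0] = -1 + 1 = 0) = 0 (attained at k = 1)
  C[1][1] = min over k of (A[1][0] + B[0][1] = 9 + -4 = 5, A[1][1] + B[1][1] = -1 + 5 = 4) = 4 (attained at k = 1)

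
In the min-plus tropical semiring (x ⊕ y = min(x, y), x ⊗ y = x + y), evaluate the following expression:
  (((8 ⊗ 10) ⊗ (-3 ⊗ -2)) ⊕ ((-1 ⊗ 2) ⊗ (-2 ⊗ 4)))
(((8 ⊗ 10) ⊗ (-3 ⊗ -2)) ⊕ ((-1 ⊗ 2) ⊗ (-2 ⊗ 4))) = 3

Expand innermost to outermost. Recall ⊕ takes the minimum of its arguments and ⊗ takes their sum. Working out the expression (((8 ⊗ 10) ⊗ (-3 ⊗ -2)) ⊕ ((-1 ⊗ 2) ⊗ (-2 ⊗ 4))) gives 3.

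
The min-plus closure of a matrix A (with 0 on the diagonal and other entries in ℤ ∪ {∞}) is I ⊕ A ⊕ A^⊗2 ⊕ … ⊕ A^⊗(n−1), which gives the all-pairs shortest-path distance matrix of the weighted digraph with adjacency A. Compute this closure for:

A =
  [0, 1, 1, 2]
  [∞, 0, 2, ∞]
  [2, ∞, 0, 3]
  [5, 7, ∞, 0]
Closure =
  [0, 1, 1, 2]
  [4, 0, 2, 5]
  [2, 3, 0, 3]
  [5, 6, 6, 0]

This is the Floyd-Warshall all-pairs shortest-path computation. For each intermediate vertex k = 0, 1, …, 3, update dist[i][j] ← min(dist[i][j], dist[i][k] + dist[k][j]). The final matrix gives, for each (i, j), the minimum total weight of any directed path from i to j (possibly empty when i = j).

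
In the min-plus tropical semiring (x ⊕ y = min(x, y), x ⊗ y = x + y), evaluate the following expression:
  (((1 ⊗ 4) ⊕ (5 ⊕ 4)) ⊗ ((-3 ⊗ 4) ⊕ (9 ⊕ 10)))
(((1 ⊗ 4) ⊕ (5 ⊕ 4)) ⊗ ((-3 ⊗ 4) ⊕ (9 ⊕ 10))) = 5

Expand innermost to outermost. Recall ⊕ takes the minimum of its arguments and ⊗ takes their sum. Working out the expression (((1 ⊗ 4) ⊕ (5 ⊕ 4)) ⊗ ((-3 ⊗ 4) ⊕ (9 ⊕ 10))) gives 5.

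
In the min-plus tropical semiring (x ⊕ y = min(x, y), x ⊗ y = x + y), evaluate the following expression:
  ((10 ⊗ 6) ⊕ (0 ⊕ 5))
((10 ⊗ 6) ⊕ (0 ⊕ 5)) = 0

Expand innermost to outermost. Recall ⊕ takes the minimum of its arguments and ⊗ takes their sum. Working out the expression ((10 ⊗ 6) ⊕ (0 ⊕ 5)) gives 0.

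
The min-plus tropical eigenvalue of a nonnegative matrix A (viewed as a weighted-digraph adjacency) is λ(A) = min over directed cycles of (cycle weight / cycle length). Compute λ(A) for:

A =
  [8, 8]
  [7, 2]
λ(A) = 2

Enumerate directed cycles and compute their means (weight / length). Sample:
  cycle 0 → 0: weight = 8, length = 1, mean = 8/1 ≈ 8.000
  cycle 1 → 1: weight = 2, length = 1, mean = 2/1 ≈ 2.000
  cycle 0 → 1 → 0: weight = 15, length = 2, mean = 15/2 ≈ 7.500
  cycle 1 → 0 → 1: weight = 15, length = 2, mean = 15/2 ≈ 7.500
Minimum mean = 2.000, attained e.g. along the cycle 1 → 1 with weight 2 and length 1. So λ(A) = 2/1 = 2.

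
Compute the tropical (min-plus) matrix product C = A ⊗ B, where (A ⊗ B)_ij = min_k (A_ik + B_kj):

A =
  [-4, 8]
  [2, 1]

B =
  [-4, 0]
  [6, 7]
A ⊗ B =
  [-8, -4]
  [-2, 2]

Apply the min-plus product entry-by-entry:
  C[0][0] = min over k of (A[0][0] + B[0][0] = -4 + -4 = -8, A[0][1] + B[1][0] = 8 + 6 = 14) = -8 (attained at k = 0)
  C[0][1] = min over k of (A[0][0] + B[0][1] = -4 + 0 = -4, A[0][1] + B[1][1] = 8 + 7 = 15) = -4 (attained at k = 0)
  C[1][0] = min over k of (A[1][0] + B[0][0] = 2 + -4 = -2, A[1][1] + B[1][0] = 1 + 6 = 7) = -2 (attained at k = 0)
  C[1][1] = min over k of (A[1][0] + B[0][1] = 2 + 0 = 2, A[1][1] + B[1][1] = 1 + 7 = 8) = 2 (attained at k = 0)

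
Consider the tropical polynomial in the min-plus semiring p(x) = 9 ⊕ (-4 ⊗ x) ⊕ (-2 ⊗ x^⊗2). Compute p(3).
p(3) = -1

A tropical monomial a ⊗ x^⊗i evaluates to a + i · x. Evaluating each term at x = 3:
  Term 0 contributes 9 + 0 · 3 = 9
  Term 1 contributes -4 + 1 · 3 = -1
  Term 2 contributes -2 + 2 · 3 = 4
p(3) = ⊕ of these = min[9, -1, 4] = -1.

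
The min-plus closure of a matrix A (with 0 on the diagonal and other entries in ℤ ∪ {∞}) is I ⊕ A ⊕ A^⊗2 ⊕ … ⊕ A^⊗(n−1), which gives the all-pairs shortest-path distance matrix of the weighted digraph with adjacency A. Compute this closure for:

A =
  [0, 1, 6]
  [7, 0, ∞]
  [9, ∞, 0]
Closure =
  [0, 1, 6]
  [7, 0, 13]
  [9, 10, 0]

This is the Floyd-Warshall all-pairs shortest-path computation. For each intermediate vertex k = 0, 1, …, 2, update dist[i][j] ← min(dist[i][j], dist[i][k] + dist[k][j]). The final matrix gives, for each (i, j), the minimum total weight of any directed path from i to j (possibly empty when i = j).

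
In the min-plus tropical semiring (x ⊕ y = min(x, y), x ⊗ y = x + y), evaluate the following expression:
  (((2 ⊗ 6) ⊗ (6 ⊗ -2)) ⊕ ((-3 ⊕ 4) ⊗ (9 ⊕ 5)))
(((2 ⊗ 6) ⊗ (6 ⊗ -2)) ⊕ ((-3 ⊕ 4) ⊗ (9 ⊕ 5))) = 2

Expand innermost to outermost. Recall ⊕ takes the minimum of its arguments and ⊗ takes their sum. Working out the expression (((2 ⊗ 6) ⊗ (6 ⊗ -2)) ⊕ ((-3 ⊕ 4) ⊗ (9 ⊕ 5))) gives 2.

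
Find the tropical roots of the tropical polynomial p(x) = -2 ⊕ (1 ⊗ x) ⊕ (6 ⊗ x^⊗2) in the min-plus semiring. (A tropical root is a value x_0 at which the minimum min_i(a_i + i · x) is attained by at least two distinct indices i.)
Roots: {-5, -3}

Each tropical root is a break point of the lower envelope of the lines y = a_i + i · x (there are 3 lines, with slopes 0, 1, ..., 2). Only the lines that attain the minimum somewhere contribute to roots; other lines are dominated. Here the surviving (envelope) indices are i = 2, i = 1, i = 0.
Intersections between consecutive envelope lines give the roots: for adjacent envelope indices i < j the intersection is x = (a_i − a_j) / (j − i). Reading off the sorted break points: {-5, -3}.
Verification: at each break x_0, at least two indices attain the minimum of min_i(a_i + i · x_0).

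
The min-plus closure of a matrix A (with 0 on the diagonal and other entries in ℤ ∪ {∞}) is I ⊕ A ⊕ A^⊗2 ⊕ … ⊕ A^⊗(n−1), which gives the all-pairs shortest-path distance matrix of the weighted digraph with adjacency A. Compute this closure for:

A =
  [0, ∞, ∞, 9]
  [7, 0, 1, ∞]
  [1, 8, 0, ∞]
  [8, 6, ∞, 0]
Closure =
  [0, 15, 16, 9]
  [2, 0, 1, 11]
  [1, 8, 0, 10]
  [8, 6, 7, 0]

This is the Floyd-Warshall all-pairs shortest-path computation. For each intermediate vertex k = 0, 1, …, 3, update dist[i][j] ← min(dist[i][j], dist[i][k] + dist[k][j]). The final matrix gives, for each (i, j), the minimum total weight of any directed path from i to j (possibly empty when i = j).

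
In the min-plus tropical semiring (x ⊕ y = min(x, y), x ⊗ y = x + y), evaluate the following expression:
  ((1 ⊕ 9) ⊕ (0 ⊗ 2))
((1 ⊕ 9) ⊕ (0 ⊗ 2)) = 1

Expand innermost to outermost. Recall ⊕ takes the minimum of its arguments and ⊗ takes their sum. Working out the expression ((1 ⊕ 9) ⊕ (0 ⊗ 2)) gives 1.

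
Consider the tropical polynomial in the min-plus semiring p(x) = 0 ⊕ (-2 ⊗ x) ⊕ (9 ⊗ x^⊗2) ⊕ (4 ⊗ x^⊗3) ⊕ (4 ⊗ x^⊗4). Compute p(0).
p(0) = -2

A tropical monomial a ⊗ x^⊗i evaluates to a + i · x. Evaluating each term at x = 0:
  Term 0 contributes 0 + 0 · 0 = 0
  Term 1 contributes -2 + 1 · 0 = -2
  Term 2 contributes 9 + 2 · 0 = 9
  Term 3 contributes 4 + 3 · 0 = 4
  Term 4 contributes 4 + 4 · 0 = 4
p(0) = ⊕ of these = min[0, -2, 9, 4, 4] = -2.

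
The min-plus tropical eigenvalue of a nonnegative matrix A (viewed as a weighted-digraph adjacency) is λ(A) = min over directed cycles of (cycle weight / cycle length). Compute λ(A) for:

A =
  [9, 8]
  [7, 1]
λ(A) = 1

Enumerate directed cycles and compute their means (weight / length). Sample:
  cycle 0 → 0: weight = 9, length = 1, mean = 9/1 ≈ 9.000
  cycle 1 → 1: weight = 1, length = 1, mean = 1/1 ≈ 1.000
  cycle 0 → 1 → 0: weight = 15, length = 2, mean = 15/2 ≈ 7.500
  cycle 1 → 0 → 1: weight = 15, length = 2, mean = 15/2 ≈ 7.500
Minimum mean = 1.000, attained e.g. along the cycle 1 → 1 with weight 1 and length 1. So λ(A) = 1/1 = 1.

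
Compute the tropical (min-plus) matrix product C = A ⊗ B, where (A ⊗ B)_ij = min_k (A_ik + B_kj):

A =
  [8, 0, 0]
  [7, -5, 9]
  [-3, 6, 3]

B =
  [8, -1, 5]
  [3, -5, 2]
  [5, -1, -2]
A ⊗ B =
  [3, -5, -2]
  [-2, -10, -3]
  [5, -4, 1]

Apply the min-plus product entry-by-entry:
  C[0][0] = min over k of (A[0][0] + B[0][0] = 8 + 8 = 16, A[0][1] + B[1][0] = 0 + 3 = 3, A[0][2] + B[2][0] = 0 + 5 = 5) = 3 (attained at k = 1)
  C[0][1] = min over k of (A[0][0] + B[0][1] = 8 + -1 = 7, A[0][1] + B[1][1] = 0 + -5 = -5, A[0][2] + B[2][1] = 0 + -1 = -1) = -5 (attained at k = 1)
  C[0][2] = min over k of (A[0][0] + B[0][2] = 8 + 5 = 13, A[0][1] + B[1][2] = 0 + 2 = 2, A[0][2] + B[2][2] = 0 + -2 = -2) = -2 (attained at k = 2)
  C[1][0] = min over k of (A[1][0] + B[0][0] = 7 + 8 = 15, A[1][1] + B[1][0] = -5 + 3 = -2, A[1][2] + B[2][0] = 9 + 5 = 14) = -2 (attained at k = 1)
  C[1][1] = min over k of (A[1][0] + B[0][1] = 7 + -1 = 6, A[1][1] + B[1][1] = -5 + -5 = -10, A[1][2] + B[2][1] = 9 + -1 = 8) = -10 (attained at k = 1)
  C[1][2] = min over k of (A[1][0] + B[0][2] = 7 + 5 = 12, A[1][1] + B[1][2] = -5 + 2 = -3, A[1][2] + B[2][2] = 9 + -2 = 7) = -3 (attained at k = 1)
  C[2][0] = min over k of (A[2][0] + B[0][0] = -3 + 8 = 5, A[2][1] + B[1][0] = 6 + 3 = 9, A[2][2] + B[2][0] = 3 + 5 = 8) = 5 (attained at k = 0)
  C[2][1] = min over k of (A[2][0] + B[0][1] = -3 + -1 = -4, A[2][1] + B[1][1] = 6 + -5 = 1, A[2][2] + B[2][1] = 3 + -1 = 2) = -4 (attained at k = 0)
  C[2][2] = min over k of (A[2][0] + B[0][2] = -3 + 5 = 2, A[2][1] + B[1][2] = 6 + 2 = 8, A[2][2] + B[2][2] = 3 + -2 = 1) = 1 (attained at k = 2)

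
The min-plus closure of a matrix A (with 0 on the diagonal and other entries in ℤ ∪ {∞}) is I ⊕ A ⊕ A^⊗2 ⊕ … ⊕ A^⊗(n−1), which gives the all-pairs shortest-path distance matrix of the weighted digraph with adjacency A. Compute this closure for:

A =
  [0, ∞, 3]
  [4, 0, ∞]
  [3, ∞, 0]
Closure =
  [0, ∞, 3]
  [4, 0, 7]
  [3, ∞, 0]

This is the Floyd-Warshall all-pairs shortest-path computation. For each intermediate vertex k = 0, 1, …, 2, update dist[i][j] ← min(dist[i][j], dist[i][k] + dist[k][j]). The final matrix gives, for each (i, j), the minimum total weight of any directed path from i to j (possibly empty when i = j).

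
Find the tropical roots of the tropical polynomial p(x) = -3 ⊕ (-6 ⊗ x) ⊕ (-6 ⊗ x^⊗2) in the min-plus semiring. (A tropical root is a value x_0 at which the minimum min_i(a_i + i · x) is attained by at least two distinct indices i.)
Roots: {0, 3}

Each tropical root is a break point of the lower envelope of the lines y = a_i + i · x (there are 3 lines, with slopes 0, 1, ..., 2). Only the lines that attain the minimum somewhere contribute to roots; other lines are dominated. Here the surviving (envelope) indices are i = 2, i = 1, i = 0.
Intersections between consecutive envelope lines give the roots: for adjacent envelope indices i < j the intersection is x = (a_i − a_j) / (j − i). Reading off the sorted break points: {0, 3}.
Verification: at each break x_0, at least two indices attain the minimum of min_i(a_i + i · x_0).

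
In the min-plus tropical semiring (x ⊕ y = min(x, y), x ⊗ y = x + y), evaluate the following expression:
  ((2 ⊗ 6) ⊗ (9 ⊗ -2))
((2 ⊗ 6) ⊗ (9 ⊗ -2)) = 15

Expand innermost to outermost. Recall ⊕ takes the minimum of its arguments and ⊗ takes their sum. Working out the expression ((2 ⊗ 6) ⊗ (9 ⊗ -2)) gives 15.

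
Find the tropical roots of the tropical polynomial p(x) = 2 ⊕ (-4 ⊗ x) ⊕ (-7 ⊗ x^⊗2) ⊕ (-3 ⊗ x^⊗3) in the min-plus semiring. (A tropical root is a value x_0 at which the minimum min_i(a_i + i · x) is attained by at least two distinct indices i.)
Roots: {-4, 3, 6}

Each tropical root is a break point of the lower envelope of the lines y = a_i + i · x (there are 4 lines, with slopes 0, 1, ..., 3). Only the lines that attain the minimum somewhere contribute to roots; other lines are dominated. Here the surviving (envelope) indices are i = 3, i = 2, i = 1, i = 0.
Intersections between consecutive envelope lines give the roots: for adjacent envelope indices i < j the intersection is x = (a_i − a_j) / (j − i). Reading off the sorted break points: {-4, 3, 6}.
Verification: at each break x_0, at least two indices attain the minimum of min_i(a_i + i · x_0).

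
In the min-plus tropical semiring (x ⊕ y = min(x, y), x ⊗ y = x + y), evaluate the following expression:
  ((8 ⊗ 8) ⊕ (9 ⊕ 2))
((8 ⊗ 8) ⊕ (9 ⊕ 2)) = 2

Expand innermost to outermost. Recall ⊕ takes the minimum of its arguments and ⊗ takes their sum. Working out the expression ((8 ⊗ 8) ⊕ (9 ⊕ 2)) gives 2.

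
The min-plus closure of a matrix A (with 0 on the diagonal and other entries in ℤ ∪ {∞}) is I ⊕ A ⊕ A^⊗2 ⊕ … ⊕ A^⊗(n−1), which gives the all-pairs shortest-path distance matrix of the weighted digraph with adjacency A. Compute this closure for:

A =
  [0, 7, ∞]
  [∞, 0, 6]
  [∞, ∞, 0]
Closure =
  [0, 7, 13]
  [∞, 0, 6]
  [∞, ∞, 0]

This is the Floyd-Warshall all-pairs shortest-path computation. For each intermediate vertex k = 0, 1, …, 2, update dist[i][j] ← min(dist[i][j], dist[i][k] + dist[k][j]). The final matrix gives, for each (i, j), the minimum total weight of any directed path from i to j (possibly empty when i = j).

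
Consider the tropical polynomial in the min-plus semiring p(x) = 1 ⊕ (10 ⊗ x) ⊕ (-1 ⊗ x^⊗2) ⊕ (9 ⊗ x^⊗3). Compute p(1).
p(1) = 1

A tropical monomial a ⊗ x^⊗i evaluates to a + i · x. Evaluating each term at x = 1:
  Term 0 contributes 1 + 0 · 1 = 1
  Term 1 contributes 10 + 1 · 1 = 11
  Term 2 contributes -1 + 2 · 1 = 1
  Term 3 contributes 9 + 3 · 1 = 12
p(1) = ⊕ of these = min[1, 11, 1, 12] = 1.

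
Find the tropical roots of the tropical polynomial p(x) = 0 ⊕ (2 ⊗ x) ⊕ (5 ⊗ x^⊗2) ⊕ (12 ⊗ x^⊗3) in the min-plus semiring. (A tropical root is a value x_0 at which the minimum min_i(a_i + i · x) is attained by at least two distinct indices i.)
Roots: {-7, -3, -2}

Each tropical root is a break point of the lower envelope of the lines y = a_i + i · x (there are 4 lines, with slopes 0, 1, ..., 3). Only the lines that attain the minimum somewhere contribute to roots; other lines are dominated. Here the surviving (envelope) indices are i = 3, i = 2, i = 1, i = 0.
Intersections between consecutive envelope lines give the roots: for adjacent envelope indices i < j the intersection is x = (a_i − a_j) / (j − i). Reading off the sorted break points: {-7, -3, -2}.
Verification: at each break x_0, at least two indices attain the minimum of min_i(a_i + i · x_0).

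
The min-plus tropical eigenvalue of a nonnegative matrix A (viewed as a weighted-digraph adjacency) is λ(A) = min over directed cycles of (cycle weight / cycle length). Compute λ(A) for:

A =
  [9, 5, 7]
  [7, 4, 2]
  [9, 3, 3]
λ(A) = 5/2

Enumerate directed cycles and compute their means (weight / length). Sample:
  cycle 0 → 0: weight = 9, length = 1, mean = 9/1 ≈ 9.000
  cycle 1 → 1: weight = 4, length = 1, mean = 4/1 ≈ 4.000
  cycle 2 → 2: weight = 3, length = 1, mean = 3/1 ≈ 3.000
  cycle 0 → 1 → 0: weight = 12, length = 2, mean = 12/2 ≈ 6.000
  cycle 0 → 2 → 0: weight = 16, length = 2, mean = 16/2 ≈ 8.000
  cycle 1 → 0 → 1: weight = 12, length = 2, mean = 12/2 ≈ 6.000
Minimum mean = 2.500, attained e.g. along the cycle 1 → 2 → 1 with weight 5 and length 2. So λ(A) = 5/2 = 5/2.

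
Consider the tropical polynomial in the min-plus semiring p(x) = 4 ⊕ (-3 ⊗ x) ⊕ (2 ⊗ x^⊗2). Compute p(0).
p(0) = -3

A tropical monomial a ⊗ x^⊗i evaluates to a + i · x. Evaluating each term at x = 0:
  Term 0 contributes 4 + 0 · 0 = 4
  Term 1 contributes -3 + 1 · 0 = -3
  Term 2 contributes 2 + 2 · 0 = 2
p(0) = ⊕ of these = min[4, -3, 2] = -3.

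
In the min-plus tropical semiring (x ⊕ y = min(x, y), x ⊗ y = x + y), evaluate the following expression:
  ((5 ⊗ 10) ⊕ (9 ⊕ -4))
((5 ⊗ 10) ⊕ (9 ⊕ -4)) = -4

Expand innermost to outermost. Recall ⊕ takes the minimum of its arguments and ⊗ takes their sum. Working out the expression ((5 ⊗ 10) ⊕ (9 ⊕ -4)) gives -4.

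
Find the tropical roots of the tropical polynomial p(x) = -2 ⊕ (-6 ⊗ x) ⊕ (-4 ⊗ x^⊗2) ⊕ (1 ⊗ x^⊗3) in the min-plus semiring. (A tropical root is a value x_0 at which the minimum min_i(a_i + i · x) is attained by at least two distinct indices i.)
Roots: {-5, -2, 4}

Each tropical root is a break point of the lower envelope of the lines y = a_i + i · x (there are 4 lines, with slopes 0, 1, ..., 3). Only the lines that attain the minimum somewhere contribute to roots; other lines are dominated. Here the surviving (envelope) indices are i = 3, i = 2, i = 1, i = 0.
Intersections between consecutive envelope lines give the roots: for adjacent envelope indices i < j the intersection is x = (a_i − a_j) / (j − i). Reading off the sorted break points: {-5, -2, 4}.
Verification: at each break x_0, at least two indices attain the minimum of min_i(a_i + i · x_0).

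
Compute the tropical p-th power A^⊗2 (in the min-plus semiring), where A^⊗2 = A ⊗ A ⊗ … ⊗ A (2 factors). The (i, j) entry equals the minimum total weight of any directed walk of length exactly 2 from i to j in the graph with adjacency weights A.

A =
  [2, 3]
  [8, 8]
A^⊗2 =
  [4, 5]
  [10, 11]

Each entry (A^⊗2)_ij equals the minimum over all length-2 walks i = v_0 → v_1 → … → v_2 = j of Σ_t A[v_t][v_{t+1}]. For example, for (i, j) = (0, 1) we minimise over 2 possible intermediate vertex sequences; the minimum is 5, attained along the walk 0 → 0 → 1.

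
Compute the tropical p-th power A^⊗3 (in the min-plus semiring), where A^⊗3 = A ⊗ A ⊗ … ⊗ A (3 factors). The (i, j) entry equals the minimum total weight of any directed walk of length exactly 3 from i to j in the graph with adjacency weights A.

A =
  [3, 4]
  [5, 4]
A^⊗3 =
  [9, 10]
  [11, 12]

Each entry (A^⊗3)_ij equals the minimum over all length-3 walks i = v_0 → v_1 → … → v_3 = j of Σ_t A[v_t][v_{t+1}]. For example, for (i, j) = (0, 1) we minimise over 4 possible intermediate vertex sequences; the minimum is 10, attained along the walk 0 → 0 → 0 → 1.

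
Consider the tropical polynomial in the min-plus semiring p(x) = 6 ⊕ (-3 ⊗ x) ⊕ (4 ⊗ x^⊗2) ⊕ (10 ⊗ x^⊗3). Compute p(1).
p(1) = -2

A tropical monomial a ⊗ x^⊗i evaluates to a + i · x. Evaluating each term at x = 1:
  Term 0 contributes 6 + 0 · 1 = 6
  Term 1 contributes -3 + 1 · 1 = -2
  Term 2 contributes 4 + 2 · 1 = 6
  Term 3 contributes 10 + 3 · 1 = 13
p(1) = ⊕ of these = min[6, -2, 6, 13] = -2.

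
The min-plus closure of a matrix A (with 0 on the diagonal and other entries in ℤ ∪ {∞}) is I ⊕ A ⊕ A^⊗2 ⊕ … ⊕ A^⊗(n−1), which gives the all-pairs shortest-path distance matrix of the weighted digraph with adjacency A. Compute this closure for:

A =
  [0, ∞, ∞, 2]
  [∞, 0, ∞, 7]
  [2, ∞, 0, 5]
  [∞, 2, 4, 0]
Closure =
  [0, 4, 6, 2]
  [13, 0, 11, 7]
  [2, 6, 0, 4]
  [6, 2, 4, 0]

This is the Floyd-Warshall all-pairs shortest-path computation. For each intermediate vertex k = 0, 1, …, 3, update dist[i][j] ← min(dist[i][j], dist[i][k] + dist[k][j]). The final matrix gives, for each (i, j), the minimum total weight of any directed path from i to j (possibly empty when i = j).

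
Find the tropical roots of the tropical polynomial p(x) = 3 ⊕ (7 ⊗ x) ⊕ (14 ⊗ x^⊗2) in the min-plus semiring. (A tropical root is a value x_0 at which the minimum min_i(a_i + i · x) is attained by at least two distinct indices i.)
Roots: {-7, -4}

Each tropical root is a break point of the lower envelope of the lines y = a_i + i · x (there are 3 lines, with slopes 0, 1, ..., 2). Only the lines that attain the minimum somewhere contribute to roots; other lines are dominated. Here the surviving (envelope) indices are i = 2, i = 1, i = 0.
Intersections between consecutive envelope lines give the roots: for adjacent envelope indices i < j the intersection is x = (a_i − a_j) / (j − i). Reading off the sorted break points: {-7, -4}.
Verification: at each break x_0, at least two indices attain the minimum of min_i(a_i + i · x_0).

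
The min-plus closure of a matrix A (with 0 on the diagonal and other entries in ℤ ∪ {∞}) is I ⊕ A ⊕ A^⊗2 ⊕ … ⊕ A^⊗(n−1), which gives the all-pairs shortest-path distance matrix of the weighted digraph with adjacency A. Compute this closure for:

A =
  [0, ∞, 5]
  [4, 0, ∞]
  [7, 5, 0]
Closure =
  [0, 10, 5]
  [4, 0, 9]
  [7, 5, 0]

This is the Floyd-Warshall all-pairs shortest-path computation. For each intermediate vertex k = 0, 1, …, 2, update dist[i][j] ← min(dist[i][j], dist[i][k] + dist[k][j]). The final matrix gives, for each (i, j), the minimum total weight of any directed path from i to j (possibly empty when i = j).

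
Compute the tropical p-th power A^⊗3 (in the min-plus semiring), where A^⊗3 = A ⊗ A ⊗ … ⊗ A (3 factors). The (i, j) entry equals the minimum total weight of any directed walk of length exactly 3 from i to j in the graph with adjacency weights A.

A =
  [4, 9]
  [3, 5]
A^⊗3 =
  [12, 17]
  [11, 15]

Each entry (A^⊗3)_ij equals the minimum over all length-3 walks i = v_0 → v_1 → … → v_3 = j of Σ_t A[v_t][v_{t+1}]. For example, for (i, j) = (0, 1) we minimise over 4 possible intermediate vertex sequences; the minimum is 17, attained along the walk 0 → 0 → 0 → 1.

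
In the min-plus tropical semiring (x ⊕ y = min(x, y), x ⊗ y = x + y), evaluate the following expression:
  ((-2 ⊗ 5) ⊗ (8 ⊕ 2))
((-2 ⊗ 5) ⊗ (8 ⊕ 2)) = 5

Expand innermost to outermost. Recall ⊕ takes the minimum of its arguments and ⊗ takes their sum. Working out the expression ((-2 ⊗ 5) ⊗ (8 ⊕ 2)) gives 5.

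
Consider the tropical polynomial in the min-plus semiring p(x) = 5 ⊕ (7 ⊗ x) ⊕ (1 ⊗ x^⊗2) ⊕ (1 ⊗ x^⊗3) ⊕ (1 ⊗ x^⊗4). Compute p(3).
p(3) = 5

A tropical monomial a ⊗ x^⊗i evaluates to a + i · x. Evaluating each term at x = 3:
  Term 0 contributes 5 + 0 · 3 = 5
  Term 1 contributes 7 + 1 · 3 = 10
  Term 2 contributes 1 + 2 · 3 = 7
  Term 3 contributes 1 + 3 · 3 = 10
  Term 4 contributes 1 + 4 · 3 = 13
p(3) = ⊕ of these = min[5, 10, 7, 10, 13] = 5.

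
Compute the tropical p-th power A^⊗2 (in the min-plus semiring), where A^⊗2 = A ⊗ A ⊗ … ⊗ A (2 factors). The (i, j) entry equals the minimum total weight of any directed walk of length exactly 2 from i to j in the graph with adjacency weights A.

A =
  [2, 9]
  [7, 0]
A^⊗2 =
  [4, 9]
  [7, 0]

Each entry (A^⊗2)_ij equals the minimum over all length-2 walks i = v_0 → v_1 → … → v_2 = j of Σ_t A[v_t][v_{t+1}]. For example, for (i, j) = (0, 1) we minimise over 2 possible intermediate vertex sequences; the minimum is 9, attained along the walk 0 → 1 → 1.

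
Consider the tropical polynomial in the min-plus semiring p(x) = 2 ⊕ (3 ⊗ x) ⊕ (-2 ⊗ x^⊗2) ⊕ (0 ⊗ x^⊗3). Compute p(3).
p(3) = 2

A tropical monomial a ⊗ x^⊗i evaluates to a + i · x. Evaluating each term at x = 3:
  Term 0 contributes 2 + 0 · 3 = 2
  Term 1 contributes 3 + 1 · 3 = 6
  Term 2 contributes -2 + 2 · 3 = 4
  Term 3 contributes 0 + 3 · 3 = 9
p(3) = ⊕ of these = min[2, 6, 4, 9] = 2.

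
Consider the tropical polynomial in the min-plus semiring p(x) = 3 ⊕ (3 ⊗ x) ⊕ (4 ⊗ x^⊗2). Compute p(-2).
p(-2) = 0

A tropical monomial a ⊗ x^⊗i evaluates to a + i · x. Evaluating each term at x = -2:
  Term 0 contributes 3 + 0 · -2 = 3
  Term 1 contributes 3 + 1 · -2 = 1
  Term 2 contributes 4 + 2 · -2 = 0
p(-2) = ⊕ of these = min[3, 1, 0] = 0.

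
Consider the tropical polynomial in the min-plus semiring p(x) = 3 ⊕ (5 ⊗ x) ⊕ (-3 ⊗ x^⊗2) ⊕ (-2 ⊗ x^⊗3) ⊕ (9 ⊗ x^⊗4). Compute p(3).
p(3) = 3

A tropical monomial a ⊗ x^⊗i evaluates to a + i · x. Evaluating each term at x = 3:
  Term 0 contributes 3 + 0 · 3 = 3
  Term 1 contributes 5 + 1 · 3 = 8
  Term 2 contributes -3 + 2 · 3 = 3
  Term 3 contributes -2 + 3 · 3 = 7
  Term 4 contributes 9 + 4 · 3 = 21
p(3) = ⊕ of these = min[3, 8, 3, 7, 21] = 3.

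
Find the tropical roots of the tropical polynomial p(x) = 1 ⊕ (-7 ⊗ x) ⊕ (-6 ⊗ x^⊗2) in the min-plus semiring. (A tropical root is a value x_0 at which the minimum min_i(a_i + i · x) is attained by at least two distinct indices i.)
Roots: {-1, 8}

Each tropical root is a break point of the lower envelope of the lines y = a_i + i · x (there are 3 lines, with slopes 0, 1, ..., 2). Only the lines that attain the minimum somewhere contribute to roots; other lines are dominated. Here the surviving (envelope) indices are i = 2, i = 1, i = 0.
Intersections between consecutive envelope lines give the roots: for adjacent envelope indices i < j the intersection is x = (a_i − a_j) / (j − i). Reading off the sorted break points: {-1, 8}.
Verification: at each break x_0, at least two indices attain the minimum of min_i(a_i + i · x_0).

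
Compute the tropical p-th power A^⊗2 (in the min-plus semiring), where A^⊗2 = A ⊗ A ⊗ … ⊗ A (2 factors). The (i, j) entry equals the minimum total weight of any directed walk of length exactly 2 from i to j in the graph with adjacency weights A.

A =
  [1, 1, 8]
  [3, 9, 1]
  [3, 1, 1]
A^⊗2 =
  [2, 2, 2]
  [4, 2, 2]
  [4, 2, 2]

Each entry (A^⊗2)_ij equals the minimum over all length-2 walks i = v_0 → v_1 → … → v_2 = j of Σ_t A[v_t][v_{t+1}]. For example, for (i, j) = (0, 2) we minimise over 3 possible intermediate vertex sequences; the minimum is 2, attained along the walk 0 → 1 → 2.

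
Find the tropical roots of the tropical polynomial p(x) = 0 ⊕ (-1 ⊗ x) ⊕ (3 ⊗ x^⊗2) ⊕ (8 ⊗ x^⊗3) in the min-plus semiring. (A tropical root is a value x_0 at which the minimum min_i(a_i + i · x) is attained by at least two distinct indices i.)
Roots: {-5, -4, 1}

Each tropical root is a break point of the lower envelope of the lines y = a_i + i · x (there are 4 lines, with slopes 0, 1, ..., 3). Only the lines that attain the minimum somewhere contribute to roots; other lines are dominated. Here the surviving (envelope) indices are i = 3, i = 2, i = 1, i = 0.
Intersections between consecutive envelope lines give the roots: for adjacent envelope indices i < j the intersection is x = (a_i − a_j) / (j − i). Reading off the sorted break points: {-5, -4, 1}.
Verification: at each break x_0, at least two indices attain the minimum of min_i(a_i + i · x_0).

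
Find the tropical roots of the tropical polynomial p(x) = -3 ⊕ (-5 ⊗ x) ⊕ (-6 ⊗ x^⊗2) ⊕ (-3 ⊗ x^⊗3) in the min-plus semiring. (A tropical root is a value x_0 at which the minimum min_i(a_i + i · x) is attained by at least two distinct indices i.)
Roots: {-3, 1, 2}

Each tropical root is a break point of the lower envelope of the lines y = a_i + i · x (there are 4 lines, with slopes 0, 1, ..., 3). Only the lines that attain the minimum somewhere contribute to roots; other lines are dominated. Here the surviving (envelope) indices are i = 3, i = 2, i = 1, i = 0.
Intersections between consecutive envelope lines give the roots: for adjacent envelope indices i < j the intersection is x = (a_i − a_j) / (j − i). Reading off the sorted break points: {-3, 1, 2}.
Verification: at each break x_0, at least two indices attain the minimum of min_i(a_i + i · x_0).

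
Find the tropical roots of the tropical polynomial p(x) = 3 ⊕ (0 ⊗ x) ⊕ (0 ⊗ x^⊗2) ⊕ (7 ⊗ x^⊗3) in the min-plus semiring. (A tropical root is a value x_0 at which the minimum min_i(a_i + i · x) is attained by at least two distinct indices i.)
Roots: {-7, 0, 3}

Each tropical root is a break point of the lower envelope of the lines y = a_i + i · x (there are 4 lines, with slopes 0, 1, ..., 3). Only the lines that attain the minimum somewhere contribute to roots; other lines are dominated. Here the surviving (envelope) indices are i = 3, i = 2, i = 1, i = 0.
Intersections between consecutive envelope lines give the roots: for adjacent envelope indices i < j the intersection is x = (a_i − a_j) / (j − i). Reading off the sorted break points: {-7, 0, 3}.
Verification: at each break x_0, at least two indices attain the minimum of min_i(a_i + i · x_0).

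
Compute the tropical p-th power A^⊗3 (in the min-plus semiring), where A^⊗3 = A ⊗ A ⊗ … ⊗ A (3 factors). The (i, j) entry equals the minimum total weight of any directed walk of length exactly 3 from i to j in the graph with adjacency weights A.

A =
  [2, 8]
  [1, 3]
A^⊗3 =
  [6, 12]
  [5, 9]

Each entry (A^⊗3)_ij equals the minimum over all length-3 walks i = v_0 → v_1 → … → v_3 = j of Σ_t A[v_t][v_{t+1}]. For example, for (i, j) = (0, 1) we minimise over 4 possible intermediate vertex sequences; the minimum is 12, attained along the walk 0 → 0 → 0 → 1.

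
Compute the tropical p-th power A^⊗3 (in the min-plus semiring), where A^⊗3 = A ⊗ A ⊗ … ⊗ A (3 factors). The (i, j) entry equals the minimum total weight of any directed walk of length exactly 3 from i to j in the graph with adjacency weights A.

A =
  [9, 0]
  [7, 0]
A^⊗3 =
  [7, 0]
  [7, 0]

Each entry (A^⊗3)_ij equals the minimum over all length-3 walks i = v_0 → v_1 → … → v_3 = j of Σ_t A[v_t][v_{t+1}]. For example, for (i, j) = (0, 1) we minimise over 4 possible intermediate vertex sequences; the minimum is 0, attained along the walk 0 → 1 → 1 → 1.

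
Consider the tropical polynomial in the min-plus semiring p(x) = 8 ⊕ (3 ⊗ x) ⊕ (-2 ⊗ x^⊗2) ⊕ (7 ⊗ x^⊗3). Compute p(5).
p(5) = 8

A tropical monomial a ⊗ x^⊗i evaluates to a + i · x. Evaluating each term at x = 5:
  Term 0 contributes 8 + 0 · 5 = 8
  Term 1 contributes 3 + 1 · 5 = 8
  Term 2 contributes -2 + 2 · 5 = 8
  Term 3 contributes 7 + 3 · 5 = 22
p(5) = ⊕ of these = min[8, 8, 8, 22] = 8.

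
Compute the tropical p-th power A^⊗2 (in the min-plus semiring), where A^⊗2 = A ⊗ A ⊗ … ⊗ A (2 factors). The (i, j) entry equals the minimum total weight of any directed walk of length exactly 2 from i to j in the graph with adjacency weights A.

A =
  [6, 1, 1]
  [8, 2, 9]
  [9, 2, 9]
A^⊗2 =
  [9, 3, 7]
  [10, 4, 9]
  [10, 4, 10]

Each entry (A^⊗2)_ij equals the minimum over all length-2 walks i = v_0 → v_1 → … → v_2 = j of Σ_t A[v_t][v_{t+1}]. For example, for (i, j) = (0, 2) we minimise over 3 possible intermediate vertex sequences; the minimum is 7, attained along the walk 0 → 0 → 2.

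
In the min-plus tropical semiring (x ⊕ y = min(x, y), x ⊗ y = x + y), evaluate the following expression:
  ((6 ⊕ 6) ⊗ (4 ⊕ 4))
((6 ⊕ 6) ⊗ (4 ⊕ 4)) = 10

Expand innermost to outermost. Recall ⊕ takes the minimum of its arguments and ⊗ takes their sum. Working out the expression ((6 ⊕ 6) ⊗ (4 ⊕ 4)) gives 10.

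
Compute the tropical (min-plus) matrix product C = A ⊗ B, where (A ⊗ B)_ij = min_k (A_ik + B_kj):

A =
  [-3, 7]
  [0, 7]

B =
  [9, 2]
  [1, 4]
A ⊗ B =
  [6, -1]
  [8, 2]

Apply the min-plus product entry-by-entry:
  C[0][0] = min over k of (A[0][0] + B[0][0] = -3 + 9 = 6, A[0][1] + B[1][0] = 7 + 1 = 8) = 6 (attained at k = 0)
  C[0][1] = min over k of (A[0][0] + B[0][1] = -3 + 2 = -1, A[0][1] + B[1][1] = 7 + 4 = 11) = -1 (attained at k = 0)
  C[1][0] = min over k of (A[1][0] + B[0][0] = 0 + 9 = 9, A[1][1] + B[1][0] = 7 + 1 = 8) = 8 (attained at k = 1)
  C[1][1] = min over k of (A[1][0] + B[0][1] = 0 + 2 = 2, A[1][1] + B[1][1] = 7 + 4 = 11) = 2 (attained at k = 0)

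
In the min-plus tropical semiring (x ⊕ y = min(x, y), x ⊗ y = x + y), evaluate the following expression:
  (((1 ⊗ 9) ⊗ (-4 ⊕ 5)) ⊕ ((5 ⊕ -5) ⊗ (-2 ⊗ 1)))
(((1 ⊗ 9) ⊗ (-4 ⊕ 5)) ⊕ ((5 ⊕ -5) ⊗ (-2 ⊗ 1))) = -6

Expand innermost to outermost. Recall ⊕ takes the minimum of its arguments and ⊗ takes their sum. Working out the expression (((1 ⊗ 9) ⊗ (-4 ⊕ 5)) ⊕ ((5 ⊕ -5) ⊗ (-2 ⊗ 1))) gives -6.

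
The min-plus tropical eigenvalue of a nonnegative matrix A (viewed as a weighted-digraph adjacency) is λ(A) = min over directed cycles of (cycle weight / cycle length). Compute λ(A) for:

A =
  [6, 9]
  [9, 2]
λ(A) = 2

Enumerate directed cycles and compute their means (weight / length). Sample:
  cycle 0 → 0: weight = 6, length = 1, mean = 6/1 ≈ 6.000
  cycle 1 → 1: weight = 2, length = 1, mean = 2/1 ≈ 2.000
  cycle 0 → 1 → 0: weight = 18, length = 2, mean = 18/2 ≈ 9.000
  cycle 1 → 0 → 1: weight = 18, length = 2, mean = 18/2 ≈ 9.000
Minimum mean = 2.000, attained e.g. along the cycle 1 → 1 with weight 2 and length 1. So λ(A) = 2/1 = 2.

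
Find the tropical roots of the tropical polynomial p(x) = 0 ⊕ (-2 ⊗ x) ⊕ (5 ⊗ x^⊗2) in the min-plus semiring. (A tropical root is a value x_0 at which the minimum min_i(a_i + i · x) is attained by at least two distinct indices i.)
Roots: {-7, 2}

Each tropical root is a break point of the lower envelope of the lines y = a_i + i · x (there are 3 lines, with slopes 0, 1, ..., 2). Only the lines that attain the minimum somewhere contribute to roots; other lines are dominated. Here the surviving (envelope) indices are i = 2, i = 1, i = 0.
Intersections between consecutive envelope lines give the roots: for adjacent envelope indices i < j the intersection is x = (a_i − a_j) / (j − i). Reading off the sorted break points: {-7, 2}.
Verification: at each break x_0, at least two indices attain the minimum of min_i(a_i + i · x_0).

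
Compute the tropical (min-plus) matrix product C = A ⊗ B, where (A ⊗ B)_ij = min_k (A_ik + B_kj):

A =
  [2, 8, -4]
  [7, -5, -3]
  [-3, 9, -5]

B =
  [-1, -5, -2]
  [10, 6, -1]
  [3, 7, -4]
A ⊗ B =
  [-1, -3, -8]
  [0, 1, -7]
  [-4, -8, -9]

Apply the min-plus product entry-by-entry:
  C[0][0] = min over k of (A[0][0] + B[0][0] = 2 + -1 = 1, A[0][1] + B[1][0] = 8 + 10 = 18, A[0][2] + B[2][0] = -4 + 3 = -1) = -1 (attained at k = 2)
  C[0][1] = min over k of (A[0][0] + B[0][1] = 2 + -5 = -3, A[0][1] + B[1][1] = 8 + 6 = 14, A[0][2] + B[2][1] = -4 + 7 = 3) = -3 (attained at k = 0)
  C[0][2] = min over k of (A[0][0] + B[0][2] = 2 + -2 = 0, A[0][1] + B[1][2] = 8 + -1 = 7, A[0][2] + B[2][2] = -4 + -4 = -8) = -8 (attained at k = 2)
  C[1][0] = min over k of (A[1][0] + B[0][0] = 7 + -1 = 6, A[1][1] + B[1][0] = -5 + 10 = 5, A[1][2] + B[2][0] = -3 + 3 = 0) = 0 (attained at k = 2)
  C[1][1] = min over k of (A[1][0] + B[0][1] = 7 + -5 = 2, A[1][1] + B[1][1] = -5 + 6 = 1, A[1][2] + B[2][1] = -3 + 7 = 4) = 1 (attained at k = 1)
  C[1][2] = min over k of (A[1][0] + B[0][2] = 7 + -2 = 5, A[1][1] + B[1][2] = -5 + -1 = -6, A[1][2] + B[2][2] = -3 + -4 = -7) = -7 (attained at k = 2)
  C[2][0] = min over k of (A[2][0] + B[0][0] = -3 + -1 = -4, A[2][1] + B[1][0] = 9 + 10 = 19, A[2][2] + B[2][0] = -5 + 3 = -2) = -4 (attained at k = 0)
  C[2][1] = min over k of (A[2][0] + B[0][1] = -3 + -5 = -8, A[2][1] + B[1][1] = 9 + 6 = 15, A[2][2] + B[2][1] = -5 + 7 = 2) = -8 (attained at k = 0)
  C[2][2] = min over k of (A[2][0] + B[0][2] = -3 + -2 = -5, A[2][1] + B[1][2] = 9 + -1 = 8, A[2][2] + B[2][2] = -5 + -4 = -9) = -9 (attained at k = 2)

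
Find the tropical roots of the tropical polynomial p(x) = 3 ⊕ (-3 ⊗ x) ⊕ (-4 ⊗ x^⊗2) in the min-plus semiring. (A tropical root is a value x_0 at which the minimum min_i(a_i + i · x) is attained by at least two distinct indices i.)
Roots: {1, 6}

Each tropical root is a break point of the lower envelope of the lines y = a_i + i · x (there are 3 lines, with slopes 0, 1, ..., 2). Only the lines that attain the minimum somewhere contribute to roots; other lines are dominated. Here the surviving (envelope) indices are i = 2, i = 1, i = 0.
Intersections between consecutive envelope lines give the roots: for adjacent envelope indices i < j the intersection is x = (a_i − a_j) / (j − i). Reading off the sorted break points: {1, 6}.
Verification: at each break x_0, at least two indices attain the minimum of min_i(a_i + i · x_0).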